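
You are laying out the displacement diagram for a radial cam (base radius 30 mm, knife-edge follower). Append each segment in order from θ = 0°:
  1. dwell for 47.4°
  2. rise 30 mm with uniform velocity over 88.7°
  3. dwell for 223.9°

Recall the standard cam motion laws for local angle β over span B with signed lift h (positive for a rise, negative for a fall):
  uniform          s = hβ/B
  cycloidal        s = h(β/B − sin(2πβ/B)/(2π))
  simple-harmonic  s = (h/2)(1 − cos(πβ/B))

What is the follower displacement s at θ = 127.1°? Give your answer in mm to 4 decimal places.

seg 1 [0°–47.4°] dwell: s stays 0.0000
seg 2 [47.4°–136.1°] uniform, h=30: θ=127.1° here. β=79.7, B=88.7. 30·79.7/88.7 = 26.9560 → s = 26.9560

26.9560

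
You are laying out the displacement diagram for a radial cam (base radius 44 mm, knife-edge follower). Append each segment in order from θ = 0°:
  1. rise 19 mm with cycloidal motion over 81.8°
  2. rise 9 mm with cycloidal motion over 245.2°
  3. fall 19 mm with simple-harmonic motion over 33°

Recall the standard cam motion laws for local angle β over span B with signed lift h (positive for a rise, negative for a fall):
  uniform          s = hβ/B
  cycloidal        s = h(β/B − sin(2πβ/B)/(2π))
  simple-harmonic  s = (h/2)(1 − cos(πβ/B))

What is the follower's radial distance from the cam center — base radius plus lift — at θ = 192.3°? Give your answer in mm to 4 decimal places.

seg 1 [0°–81.8°] cycloidal, h=19: full span → s += 19 → s = 19.0000
seg 2 [81.8°–327°] cycloidal, h=9: θ=192.3° here. β=110.5, B=245.2. 9·(0.4507 − sin(2π·0.4507)/(2π)) = 3.6188 → s = 22.6188
radial distance = base radius + s = 44 + 22.6188 = 66.6188

66.6188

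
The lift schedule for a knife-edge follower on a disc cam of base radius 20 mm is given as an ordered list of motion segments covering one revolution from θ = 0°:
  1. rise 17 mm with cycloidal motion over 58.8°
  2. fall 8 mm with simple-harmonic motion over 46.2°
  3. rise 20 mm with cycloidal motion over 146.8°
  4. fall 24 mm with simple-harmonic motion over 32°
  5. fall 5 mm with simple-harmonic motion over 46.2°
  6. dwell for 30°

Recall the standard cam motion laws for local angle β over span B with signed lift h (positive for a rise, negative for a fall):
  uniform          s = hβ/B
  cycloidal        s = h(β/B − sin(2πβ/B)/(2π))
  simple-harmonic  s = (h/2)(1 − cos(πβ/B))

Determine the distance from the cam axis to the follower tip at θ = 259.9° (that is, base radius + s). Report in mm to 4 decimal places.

seg 1 [0°–58.8°] cycloidal, h=17: full span → s += 17 → s = 17.0000
seg 2 [58.8°–105°] simple-harmonic, h=-8: full span → s += -8 → s = 9.0000
seg 3 [105°–251.8°] cycloidal, h=20: full span → s += 20 → s = 29.0000
seg 4 [251.8°–283.8°] simple-harmonic, h=-24: θ=259.9° here. β=8.1, B=32. -24/2·(1 − cos(π·0.2531)) = -3.5984 → s = 25.4016
radial distance = base radius + s = 20 + 25.4016 = 45.4016

45.4016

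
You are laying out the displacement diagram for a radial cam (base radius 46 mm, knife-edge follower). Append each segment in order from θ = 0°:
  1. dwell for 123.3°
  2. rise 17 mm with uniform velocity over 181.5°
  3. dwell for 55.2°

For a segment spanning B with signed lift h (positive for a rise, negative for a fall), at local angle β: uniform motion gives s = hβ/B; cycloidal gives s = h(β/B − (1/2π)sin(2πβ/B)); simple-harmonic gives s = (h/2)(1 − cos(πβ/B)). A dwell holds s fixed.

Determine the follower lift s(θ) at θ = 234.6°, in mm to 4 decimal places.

seg 1 [0°–123.3°] dwell: s stays 0.0000
seg 2 [123.3°–304.8°] uniform, h=17: θ=234.6° here. β=111.3, B=181.5. 17·111.3/181.5 = 10.4248 → s = 10.4248

10.4248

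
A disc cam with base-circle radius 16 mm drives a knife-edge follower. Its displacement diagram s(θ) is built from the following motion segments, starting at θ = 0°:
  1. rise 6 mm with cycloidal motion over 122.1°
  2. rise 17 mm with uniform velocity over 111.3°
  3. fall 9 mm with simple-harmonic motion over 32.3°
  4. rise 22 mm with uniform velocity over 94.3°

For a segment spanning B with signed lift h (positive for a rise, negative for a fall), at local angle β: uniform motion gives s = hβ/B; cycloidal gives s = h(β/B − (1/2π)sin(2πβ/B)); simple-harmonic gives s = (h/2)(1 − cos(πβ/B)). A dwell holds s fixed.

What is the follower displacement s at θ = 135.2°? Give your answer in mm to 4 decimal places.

seg 1 [0°–122.1°] cycloidal, h=6: full span → s += 6 → s = 6.0000
seg 2 [122.1°–233.4°] uniform, h=17: θ=135.2° here. β=13.1, B=111.3. 17·13.1/111.3 = 2.0009 → s = 8.0009

8.0009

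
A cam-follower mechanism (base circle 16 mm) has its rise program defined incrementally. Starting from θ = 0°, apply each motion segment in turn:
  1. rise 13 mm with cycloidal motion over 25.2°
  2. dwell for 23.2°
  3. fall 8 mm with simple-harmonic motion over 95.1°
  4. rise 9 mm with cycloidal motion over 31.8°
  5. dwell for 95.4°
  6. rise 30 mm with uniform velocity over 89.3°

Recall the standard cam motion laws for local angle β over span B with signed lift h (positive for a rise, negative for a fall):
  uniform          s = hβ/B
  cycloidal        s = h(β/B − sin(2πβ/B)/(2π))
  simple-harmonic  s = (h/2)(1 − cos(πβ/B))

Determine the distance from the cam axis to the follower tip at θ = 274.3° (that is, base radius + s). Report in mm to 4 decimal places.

seg 1 [0°–25.2°] cycloidal, h=13: full span → s += 13 → s = 13.0000
seg 2 [25.2°–48.4°] dwell: s stays 13.0000
seg 3 [48.4°–143.5°] simple-harmonic, h=-8: full span → s += -8 → s = 5.0000
seg 4 [143.5°–175.3°] cycloidal, h=9: full span → s += 9 → s = 14.0000
seg 5 [175.3°–270.7°] dwell: s stays 14.0000
seg 6 [270.7°–360°] uniform, h=30: θ=274.3° here. β=3.6, B=89.3. 30·3.6/89.3 = 1.2094 → s = 15.2094
radial distance = base radius + s = 16 + 15.2094 = 31.2094

31.2094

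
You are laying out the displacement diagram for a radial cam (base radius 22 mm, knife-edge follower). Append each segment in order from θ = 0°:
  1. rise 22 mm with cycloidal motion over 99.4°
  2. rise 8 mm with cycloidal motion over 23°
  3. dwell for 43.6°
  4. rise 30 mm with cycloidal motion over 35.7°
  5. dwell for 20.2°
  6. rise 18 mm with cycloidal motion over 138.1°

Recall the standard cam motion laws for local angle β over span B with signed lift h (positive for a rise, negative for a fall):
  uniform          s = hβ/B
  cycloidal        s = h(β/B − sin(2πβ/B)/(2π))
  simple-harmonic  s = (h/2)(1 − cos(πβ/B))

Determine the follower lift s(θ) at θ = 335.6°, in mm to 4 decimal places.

seg 1 [0°–99.4°] cycloidal, h=22: full span → s += 22 → s = 22.0000
seg 2 [99.4°–122.4°] cycloidal, h=8: full span → s += 8 → s = 30.0000
seg 3 [122.4°–166°] dwell: s stays 30.0000
seg 4 [166°–201.7°] cycloidal, h=30: full span → s += 30 → s = 60.0000
seg 5 [201.7°–221.9°] dwell: s stays 60.0000
seg 6 [221.9°–360°] cycloidal, h=18: θ=335.6° here. β=113.7, B=138.1. 18·(0.8233 − sin(2π·0.8233)/(2π)) = 17.3859 → s = 77.3859

77.3859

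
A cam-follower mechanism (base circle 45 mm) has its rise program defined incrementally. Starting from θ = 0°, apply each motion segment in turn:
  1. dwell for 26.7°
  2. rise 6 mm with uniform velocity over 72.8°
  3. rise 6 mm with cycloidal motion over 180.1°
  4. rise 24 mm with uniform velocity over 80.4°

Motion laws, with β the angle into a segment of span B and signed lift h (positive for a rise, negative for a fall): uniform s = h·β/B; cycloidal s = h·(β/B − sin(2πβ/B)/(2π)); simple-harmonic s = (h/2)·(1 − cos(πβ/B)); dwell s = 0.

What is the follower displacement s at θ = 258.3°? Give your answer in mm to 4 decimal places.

seg 1 [0°–26.7°] dwell: s stays 0.0000
seg 2 [26.7°–99.5°] uniform, h=6: full span → s += 6 → s = 6.0000
seg 3 [99.5°–279.6°] cycloidal, h=6: θ=258.3° here. β=158.8, B=180.1. 6·(0.8817 − sin(2π·0.8817)/(2π)) = 5.9365 → s = 11.9365

11.9365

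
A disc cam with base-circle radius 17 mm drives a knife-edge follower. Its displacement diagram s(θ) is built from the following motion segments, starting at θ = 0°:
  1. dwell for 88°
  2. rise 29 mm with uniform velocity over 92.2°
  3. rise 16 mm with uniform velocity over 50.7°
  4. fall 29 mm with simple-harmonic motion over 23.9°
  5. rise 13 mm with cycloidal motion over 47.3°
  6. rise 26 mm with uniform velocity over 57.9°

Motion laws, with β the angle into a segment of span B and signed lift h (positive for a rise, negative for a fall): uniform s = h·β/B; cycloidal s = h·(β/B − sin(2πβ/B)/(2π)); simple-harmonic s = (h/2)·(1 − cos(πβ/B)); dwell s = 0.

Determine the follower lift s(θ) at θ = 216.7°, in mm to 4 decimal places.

seg 1 [0°–88°] dwell: s stays 0.0000
seg 2 [88°–180.2°] uniform, h=29: full span → s += 29 → s = 29.0000
seg 3 [180.2°–230.9°] uniform, h=16: θ=216.7° here. β=36.5, B=50.7. 16·36.5/50.7 = 11.5187 → s = 40.5187

40.5187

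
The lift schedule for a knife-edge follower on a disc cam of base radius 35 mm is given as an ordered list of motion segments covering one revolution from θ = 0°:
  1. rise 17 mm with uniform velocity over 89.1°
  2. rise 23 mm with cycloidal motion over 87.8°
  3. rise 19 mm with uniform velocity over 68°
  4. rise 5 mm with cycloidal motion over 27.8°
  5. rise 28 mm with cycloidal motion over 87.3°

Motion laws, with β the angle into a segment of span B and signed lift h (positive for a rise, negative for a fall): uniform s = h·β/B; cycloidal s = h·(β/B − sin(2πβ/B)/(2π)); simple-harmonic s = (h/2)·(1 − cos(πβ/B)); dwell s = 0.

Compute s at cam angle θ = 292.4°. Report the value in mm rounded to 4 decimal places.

seg 1 [0°–89.1°] uniform, h=17: full span → s += 17 → s = 17.0000
seg 2 [89.1°–176.9°] cycloidal, h=23: full span → s += 23 → s = 40.0000
seg 3 [176.9°–244.9°] uniform, h=19: full span → s += 19 → s = 59.0000
seg 4 [244.9°–272.7°] cycloidal, h=5: full span → s += 5 → s = 64.0000
seg 5 [272.7°–360°] cycloidal, h=28: θ=292.4° here. β=19.7, B=87.3. 28·(0.2257 − sin(2π·0.2257)/(2π)) = 1.9141 → s = 65.9141

65.9141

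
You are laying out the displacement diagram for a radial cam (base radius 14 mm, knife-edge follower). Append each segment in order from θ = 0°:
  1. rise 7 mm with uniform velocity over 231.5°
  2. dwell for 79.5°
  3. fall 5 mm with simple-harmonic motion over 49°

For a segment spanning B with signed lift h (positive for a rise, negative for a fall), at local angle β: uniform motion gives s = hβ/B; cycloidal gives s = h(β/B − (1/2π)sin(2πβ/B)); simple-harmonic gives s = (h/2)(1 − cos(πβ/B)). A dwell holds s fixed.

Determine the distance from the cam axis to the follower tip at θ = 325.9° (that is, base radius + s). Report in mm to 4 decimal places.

seg 1 [0°–231.5°] uniform, h=7: full span → s += 7 → s = 7.0000
seg 2 [231.5°–311°] dwell: s stays 7.0000
seg 3 [311°–360°] simple-harmonic, h=-5: θ=325.9° here. β=14.9, B=49. -5/2·(1 − cos(π·0.3041)) = -1.0566 → s = 5.9434
radial distance = base radius + s = 14 + 5.9434 = 19.9434

19.9434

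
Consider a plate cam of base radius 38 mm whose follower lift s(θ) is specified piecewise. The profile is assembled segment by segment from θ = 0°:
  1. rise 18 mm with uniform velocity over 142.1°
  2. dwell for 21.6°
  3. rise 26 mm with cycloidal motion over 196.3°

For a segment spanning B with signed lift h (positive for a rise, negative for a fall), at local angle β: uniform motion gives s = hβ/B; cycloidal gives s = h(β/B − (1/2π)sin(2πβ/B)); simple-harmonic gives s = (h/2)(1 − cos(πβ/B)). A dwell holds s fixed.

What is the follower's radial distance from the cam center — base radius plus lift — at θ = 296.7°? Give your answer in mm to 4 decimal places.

seg 1 [0°–142.1°] uniform, h=18: full span → s += 18 → s = 18.0000
seg 2 [142.1°–163.7°] dwell: s stays 18.0000
seg 3 [163.7°–360°] cycloidal, h=26: θ=296.7° here. β=133, B=196.3. 26·(0.6775 − sin(2π·0.6775)/(2π)) = 21.3324 → s = 39.3324
radial distance = base radius + s = 38 + 39.3324 = 77.3324

77.3324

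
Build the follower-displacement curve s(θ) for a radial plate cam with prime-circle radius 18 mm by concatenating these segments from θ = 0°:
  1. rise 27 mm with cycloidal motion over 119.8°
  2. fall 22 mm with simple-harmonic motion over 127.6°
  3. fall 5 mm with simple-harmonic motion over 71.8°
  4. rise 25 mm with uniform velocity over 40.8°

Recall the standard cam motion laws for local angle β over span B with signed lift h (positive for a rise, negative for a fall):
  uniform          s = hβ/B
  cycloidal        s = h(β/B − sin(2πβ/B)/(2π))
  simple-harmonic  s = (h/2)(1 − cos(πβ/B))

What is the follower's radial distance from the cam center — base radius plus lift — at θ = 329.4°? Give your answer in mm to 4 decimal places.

seg 1 [0°–119.8°] cycloidal, h=27: full span → s += 27 → s = 27.0000
seg 2 [119.8°–247.4°] simple-harmonic, h=-22: full span → s += -22 → s = 5.0000
seg 3 [247.4°–319.2°] simple-harmonic, h=-5: full span → s += -5 → s = 0.0000
seg 4 [319.2°–360°] uniform, h=25: θ=329.4° here. β=10.2, B=40.8. 25·10.2/40.8 = 6.2500 → s = 6.2500
radial distance = base radius + s = 18 + 6.2500 = 24.2500

24.2500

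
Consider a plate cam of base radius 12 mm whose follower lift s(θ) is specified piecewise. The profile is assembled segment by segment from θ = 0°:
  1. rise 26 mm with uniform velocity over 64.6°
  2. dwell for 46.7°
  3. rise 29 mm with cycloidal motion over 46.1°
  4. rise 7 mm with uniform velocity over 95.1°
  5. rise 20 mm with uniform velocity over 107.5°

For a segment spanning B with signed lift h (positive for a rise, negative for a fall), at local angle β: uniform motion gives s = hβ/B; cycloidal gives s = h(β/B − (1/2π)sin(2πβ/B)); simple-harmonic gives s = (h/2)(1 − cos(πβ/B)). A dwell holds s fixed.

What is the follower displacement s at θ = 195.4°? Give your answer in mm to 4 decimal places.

seg 1 [0°–64.6°] uniform, h=26: full span → s += 26 → s = 26.0000
seg 2 [64.6°–111.3°] dwell: s stays 26.0000
seg 3 [111.3°–157.4°] cycloidal, h=29: full span → s += 29 → s = 55.0000
seg 4 [157.4°–252.5°] uniform, h=7: θ=195.4° here. β=38, B=95.1. 7·38/95.1 = 2.7971 → s = 57.7971

57.7971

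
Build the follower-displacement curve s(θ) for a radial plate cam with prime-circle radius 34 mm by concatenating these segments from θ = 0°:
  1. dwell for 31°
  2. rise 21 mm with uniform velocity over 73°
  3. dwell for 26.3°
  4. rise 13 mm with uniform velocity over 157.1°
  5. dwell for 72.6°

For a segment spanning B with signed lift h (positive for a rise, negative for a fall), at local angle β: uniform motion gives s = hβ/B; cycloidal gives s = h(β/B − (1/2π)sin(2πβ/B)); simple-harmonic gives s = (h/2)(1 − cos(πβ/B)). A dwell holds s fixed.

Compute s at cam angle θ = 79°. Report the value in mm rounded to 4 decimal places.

seg 1 [0°–31°] dwell: s stays 0.0000
seg 2 [31°–104°] uniform, h=21: θ=79° here. β=48, B=73. 21·48/73 = 13.8082 → s = 13.8082

13.8082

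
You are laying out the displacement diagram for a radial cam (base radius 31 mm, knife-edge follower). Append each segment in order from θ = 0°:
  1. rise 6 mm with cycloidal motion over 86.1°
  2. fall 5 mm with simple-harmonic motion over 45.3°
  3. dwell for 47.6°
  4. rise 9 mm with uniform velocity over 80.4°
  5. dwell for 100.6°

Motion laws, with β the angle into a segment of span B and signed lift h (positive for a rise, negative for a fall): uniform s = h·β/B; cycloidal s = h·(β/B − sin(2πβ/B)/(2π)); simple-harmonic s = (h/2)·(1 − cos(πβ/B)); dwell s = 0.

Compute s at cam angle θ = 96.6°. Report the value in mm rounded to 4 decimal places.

seg 1 [0°–86.1°] cycloidal, h=6: full span → s += 6 → s = 6.0000
seg 2 [86.1°–131.4°] simple-harmonic, h=-5: θ=96.6° here. β=10.5, B=45.3. -5/2·(1 − cos(π·0.2318)) = -0.6340 → s = 5.3660

5.3660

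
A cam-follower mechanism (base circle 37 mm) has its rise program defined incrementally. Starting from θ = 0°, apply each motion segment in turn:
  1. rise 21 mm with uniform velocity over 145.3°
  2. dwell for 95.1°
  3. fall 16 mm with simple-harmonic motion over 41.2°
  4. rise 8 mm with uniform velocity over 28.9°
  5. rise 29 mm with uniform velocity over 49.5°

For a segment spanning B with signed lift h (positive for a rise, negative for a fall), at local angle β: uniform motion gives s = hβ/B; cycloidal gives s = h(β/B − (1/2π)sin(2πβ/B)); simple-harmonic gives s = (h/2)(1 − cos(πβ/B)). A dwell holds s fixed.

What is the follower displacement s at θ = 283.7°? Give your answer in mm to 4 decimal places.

seg 1 [0°–145.3°] uniform, h=21: full span → s += 21 → s = 21.0000
seg 2 [145.3°–240.4°] dwell: s stays 21.0000
seg 3 [240.4°–281.6°] simple-harmonic, h=-16: full span → s += -16 → s = 5.0000
seg 4 [281.6°–310.5°] uniform, h=8: θ=283.7° here. β=2.1, B=28.9. 8·2.1/28.9 = 0.5813 → s = 5.5813

5.5813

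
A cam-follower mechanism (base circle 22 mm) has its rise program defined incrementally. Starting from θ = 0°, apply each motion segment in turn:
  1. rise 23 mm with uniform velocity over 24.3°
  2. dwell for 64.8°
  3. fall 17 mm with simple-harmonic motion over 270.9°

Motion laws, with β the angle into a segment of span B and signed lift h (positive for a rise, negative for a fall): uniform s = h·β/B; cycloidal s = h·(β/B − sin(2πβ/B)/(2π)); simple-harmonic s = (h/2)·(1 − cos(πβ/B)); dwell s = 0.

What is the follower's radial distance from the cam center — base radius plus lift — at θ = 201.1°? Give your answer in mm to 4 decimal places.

seg 1 [0°–24.3°] uniform, h=23: full span → s += 23 → s = 23.0000
seg 2 [24.3°–89.1°] dwell: s stays 23.0000
seg 3 [89.1°–360°] simple-harmonic, h=-17: θ=201.1° here. β=112, B=270.9. -17/2·(1 − cos(π·0.4134)) = -6.2168 → s = 16.7832
radial distance = base radius + s = 22 + 16.7832 = 38.7832

38.7832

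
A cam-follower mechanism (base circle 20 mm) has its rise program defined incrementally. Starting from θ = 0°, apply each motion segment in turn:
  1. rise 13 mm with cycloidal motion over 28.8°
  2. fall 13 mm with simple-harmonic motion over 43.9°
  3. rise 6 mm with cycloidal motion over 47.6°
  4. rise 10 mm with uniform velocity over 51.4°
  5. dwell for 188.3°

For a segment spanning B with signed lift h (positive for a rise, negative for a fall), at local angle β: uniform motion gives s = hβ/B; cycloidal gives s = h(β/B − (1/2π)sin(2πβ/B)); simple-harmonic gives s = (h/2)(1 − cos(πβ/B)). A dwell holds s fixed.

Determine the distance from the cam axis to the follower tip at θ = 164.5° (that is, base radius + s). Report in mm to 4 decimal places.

seg 1 [0°–28.8°] cycloidal, h=13: full span → s += 13 → s = 13.0000
seg 2 [28.8°–72.7°] simple-harmonic, h=-13: full span → s += -13 → s = 0.0000
seg 3 [72.7°–120.3°] cycloidal, h=6: full span → s += 6 → s = 6.0000
seg 4 [120.3°–171.7°] uniform, h=10: θ=164.5° here. β=44.2, B=51.4. 10·44.2/51.4 = 8.5992 → s = 14.5992
radial distance = base radius + s = 20 + 14.5992 = 34.5992

34.5992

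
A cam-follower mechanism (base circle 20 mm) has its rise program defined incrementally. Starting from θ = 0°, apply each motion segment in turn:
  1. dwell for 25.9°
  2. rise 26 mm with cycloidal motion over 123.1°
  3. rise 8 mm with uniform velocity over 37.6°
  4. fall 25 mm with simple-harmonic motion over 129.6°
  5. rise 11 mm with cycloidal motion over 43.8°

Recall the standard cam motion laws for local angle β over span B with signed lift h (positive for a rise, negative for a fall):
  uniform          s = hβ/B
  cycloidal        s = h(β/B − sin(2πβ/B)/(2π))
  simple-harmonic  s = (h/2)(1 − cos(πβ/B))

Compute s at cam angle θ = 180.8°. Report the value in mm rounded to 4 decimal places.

seg 1 [0°–25.9°] dwell: s stays 0.0000
seg 2 [25.9°–149°] cycloidal, h=26: full span → s += 26 → s = 26.0000
seg 3 [149°–186.6°] uniform, h=8: θ=180.8° here. β=31.8, B=37.6. 8·31.8/37.6 = 6.7660 → s = 32.7660

32.7660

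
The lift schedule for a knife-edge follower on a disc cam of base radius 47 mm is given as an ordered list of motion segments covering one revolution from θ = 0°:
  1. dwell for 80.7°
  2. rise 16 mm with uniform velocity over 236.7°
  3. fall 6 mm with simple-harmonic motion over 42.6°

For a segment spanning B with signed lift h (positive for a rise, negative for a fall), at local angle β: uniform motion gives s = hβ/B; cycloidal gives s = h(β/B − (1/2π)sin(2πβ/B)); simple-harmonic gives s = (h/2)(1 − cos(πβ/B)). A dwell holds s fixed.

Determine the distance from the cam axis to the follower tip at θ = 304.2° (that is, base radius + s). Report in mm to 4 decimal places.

seg 1 [0°–80.7°] dwell: s stays 0.0000
seg 2 [80.7°–317.4°] uniform, h=16: θ=304.2° here. β=223.5, B=236.7. 16·223.5/236.7 = 15.1077 → s = 15.1077
radial distance = base radius + s = 47 + 15.1077 = 62.1077

62.1077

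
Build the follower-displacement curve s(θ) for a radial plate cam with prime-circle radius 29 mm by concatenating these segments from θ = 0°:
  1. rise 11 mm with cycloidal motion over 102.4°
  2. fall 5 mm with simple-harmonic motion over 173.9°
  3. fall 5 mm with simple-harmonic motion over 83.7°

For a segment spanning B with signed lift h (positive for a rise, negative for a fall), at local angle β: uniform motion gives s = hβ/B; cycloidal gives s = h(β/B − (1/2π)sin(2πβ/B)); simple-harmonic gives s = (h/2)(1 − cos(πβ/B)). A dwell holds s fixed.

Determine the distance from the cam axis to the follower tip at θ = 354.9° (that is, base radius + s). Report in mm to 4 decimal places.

seg 1 [0°–102.4°] cycloidal, h=11: full span → s += 11 → s = 11.0000
seg 2 [102.4°–276.3°] simple-harmonic, h=-5: full span → s += -5 → s = 6.0000
seg 3 [276.3°–360°] simple-harmonic, h=-5: θ=354.9° here. β=78.6, B=83.7. -5/2·(1 − cos(π·0.9391)) = -4.9543 → s = 1.0457
radial distance = base radius + s = 29 + 1.0457 = 30.0457

30.0457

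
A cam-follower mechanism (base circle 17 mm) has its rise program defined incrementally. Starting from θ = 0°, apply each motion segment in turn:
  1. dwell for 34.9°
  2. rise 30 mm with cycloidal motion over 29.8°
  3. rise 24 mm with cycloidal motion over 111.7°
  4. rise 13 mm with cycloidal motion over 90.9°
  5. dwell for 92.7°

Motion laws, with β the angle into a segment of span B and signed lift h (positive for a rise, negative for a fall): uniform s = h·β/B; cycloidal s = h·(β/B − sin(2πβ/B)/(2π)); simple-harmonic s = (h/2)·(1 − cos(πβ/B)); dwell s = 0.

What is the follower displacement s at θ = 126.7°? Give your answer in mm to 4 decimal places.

seg 1 [0°–34.9°] dwell: s stays 0.0000
seg 2 [34.9°–64.7°] cycloidal, h=30: full span → s += 30 → s = 30.0000
seg 3 [64.7°–176.4°] cycloidal, h=24: θ=126.7° here. β=62, B=111.7. 24·(0.5551 − sin(2π·0.5551)/(2π)) = 14.6166 → s = 44.6166

44.6166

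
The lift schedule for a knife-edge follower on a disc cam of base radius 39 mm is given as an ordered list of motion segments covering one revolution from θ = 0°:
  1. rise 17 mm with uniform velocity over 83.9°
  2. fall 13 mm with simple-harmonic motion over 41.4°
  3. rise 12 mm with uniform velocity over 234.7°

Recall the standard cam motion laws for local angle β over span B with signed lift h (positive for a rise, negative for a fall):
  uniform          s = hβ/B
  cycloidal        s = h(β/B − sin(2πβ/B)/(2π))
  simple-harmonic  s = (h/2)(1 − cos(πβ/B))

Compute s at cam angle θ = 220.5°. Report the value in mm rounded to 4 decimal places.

seg 1 [0°–83.9°] uniform, h=17: full span → s += 17 → s = 17.0000
seg 2 [83.9°–125.3°] simple-harmonic, h=-13: full span → s += -13 → s = 4.0000
seg 3 [125.3°–360°] uniform, h=12: θ=220.5° here. β=95.2, B=234.7. 12·95.2/234.7 = 4.8675 → s = 8.8675

8.8675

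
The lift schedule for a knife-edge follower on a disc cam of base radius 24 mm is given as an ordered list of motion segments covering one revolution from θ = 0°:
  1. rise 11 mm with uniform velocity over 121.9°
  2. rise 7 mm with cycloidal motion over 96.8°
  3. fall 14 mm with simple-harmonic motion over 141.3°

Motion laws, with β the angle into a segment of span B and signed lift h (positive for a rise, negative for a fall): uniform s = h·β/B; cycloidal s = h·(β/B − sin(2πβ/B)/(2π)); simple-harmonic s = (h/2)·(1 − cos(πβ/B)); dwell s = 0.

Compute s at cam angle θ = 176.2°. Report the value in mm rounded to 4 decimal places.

seg 1 [0°–121.9°] uniform, h=11: full span → s += 11 → s = 11.0000
seg 2 [121.9°–218.7°] cycloidal, h=7: θ=176.2° here. β=54.3, B=96.8. 7·(0.5610 − sin(2π·0.5610)/(2π)) = 4.3430 → s = 15.3430

15.3430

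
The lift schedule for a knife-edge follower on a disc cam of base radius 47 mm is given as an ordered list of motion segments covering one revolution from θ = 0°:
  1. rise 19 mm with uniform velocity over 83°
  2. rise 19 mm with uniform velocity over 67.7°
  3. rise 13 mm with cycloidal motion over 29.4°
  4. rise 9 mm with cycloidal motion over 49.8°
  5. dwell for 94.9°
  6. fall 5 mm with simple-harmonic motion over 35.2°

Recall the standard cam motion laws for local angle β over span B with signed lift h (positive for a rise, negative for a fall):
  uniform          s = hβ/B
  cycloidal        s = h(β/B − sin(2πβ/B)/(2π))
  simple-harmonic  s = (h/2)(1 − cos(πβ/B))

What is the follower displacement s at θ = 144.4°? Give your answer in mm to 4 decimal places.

seg 1 [0°–83°] uniform, h=19: full span → s += 19 → s = 19.0000
seg 2 [83°–150.7°] uniform, h=19: θ=144.4° here. β=61.4, B=67.7. 19·61.4/67.7 = 17.2319 → s = 36.2319

36.2319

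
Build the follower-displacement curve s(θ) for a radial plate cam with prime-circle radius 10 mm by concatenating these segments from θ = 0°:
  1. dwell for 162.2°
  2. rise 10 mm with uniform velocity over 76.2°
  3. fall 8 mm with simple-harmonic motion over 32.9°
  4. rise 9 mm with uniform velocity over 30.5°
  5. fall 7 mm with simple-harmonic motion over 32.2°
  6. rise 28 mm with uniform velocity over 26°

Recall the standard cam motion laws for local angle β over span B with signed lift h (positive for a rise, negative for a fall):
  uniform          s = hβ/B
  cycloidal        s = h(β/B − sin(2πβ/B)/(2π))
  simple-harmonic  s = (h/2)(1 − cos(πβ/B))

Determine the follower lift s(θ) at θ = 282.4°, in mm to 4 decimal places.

seg 1 [0°–162.2°] dwell: s stays 0.0000
seg 2 [162.2°–238.4°] uniform, h=10: full span → s += 10 → s = 10.0000
seg 3 [238.4°–271.3°] simple-harmonic, h=-8: full span → s += -8 → s = 2.0000
seg 4 [271.3°–301.8°] uniform, h=9: θ=282.4° here. β=11.1, B=30.5. 9·11.1/30.5 = 3.2754 → s = 5.2754

5.2754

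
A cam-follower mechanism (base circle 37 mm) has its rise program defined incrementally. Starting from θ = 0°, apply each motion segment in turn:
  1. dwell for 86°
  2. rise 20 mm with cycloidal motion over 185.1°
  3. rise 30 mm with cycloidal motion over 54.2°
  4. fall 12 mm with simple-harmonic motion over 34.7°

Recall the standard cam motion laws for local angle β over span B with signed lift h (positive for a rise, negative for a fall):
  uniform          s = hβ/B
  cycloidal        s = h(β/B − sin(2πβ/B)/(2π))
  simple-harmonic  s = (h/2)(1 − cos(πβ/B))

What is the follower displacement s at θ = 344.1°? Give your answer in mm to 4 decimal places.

seg 1 [0°–86°] dwell: s stays 0.0000
seg 2 [86°–271.1°] cycloidal, h=20: full span → s += 20 → s = 20.0000
seg 3 [271.1°–325.3°] cycloidal, h=30: full span → s += 30 → s = 50.0000
seg 4 [325.3°–360°] simple-harmonic, h=-12: θ=344.1° here. β=18.8, B=34.7. -12/2·(1 − cos(π·0.5418)) = -6.7854 → s = 43.2146

43.2146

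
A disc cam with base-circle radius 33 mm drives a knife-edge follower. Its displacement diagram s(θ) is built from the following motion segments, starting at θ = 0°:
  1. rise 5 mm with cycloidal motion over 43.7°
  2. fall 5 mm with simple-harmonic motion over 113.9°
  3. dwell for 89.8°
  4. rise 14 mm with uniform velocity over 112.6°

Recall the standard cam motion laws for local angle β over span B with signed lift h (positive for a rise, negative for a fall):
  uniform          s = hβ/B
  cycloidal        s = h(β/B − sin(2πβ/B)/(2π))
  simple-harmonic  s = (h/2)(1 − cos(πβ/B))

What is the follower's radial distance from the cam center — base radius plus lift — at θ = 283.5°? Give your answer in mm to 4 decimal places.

seg 1 [0°–43.7°] cycloidal, h=5: full span → s += 5 → s = 5.0000
seg 2 [43.7°–157.6°] simple-harmonic, h=-5: full span → s += -5 → s = 0.0000
seg 3 [157.6°–247.4°] dwell: s stays 0.0000
seg 4 [247.4°–360°] uniform, h=14: θ=283.5° here. β=36.1, B=112.6. 14·36.1/112.6 = 4.4885 → s = 4.4885
radial distance = base radius + s = 33 + 4.4885 = 37.4885

37.4885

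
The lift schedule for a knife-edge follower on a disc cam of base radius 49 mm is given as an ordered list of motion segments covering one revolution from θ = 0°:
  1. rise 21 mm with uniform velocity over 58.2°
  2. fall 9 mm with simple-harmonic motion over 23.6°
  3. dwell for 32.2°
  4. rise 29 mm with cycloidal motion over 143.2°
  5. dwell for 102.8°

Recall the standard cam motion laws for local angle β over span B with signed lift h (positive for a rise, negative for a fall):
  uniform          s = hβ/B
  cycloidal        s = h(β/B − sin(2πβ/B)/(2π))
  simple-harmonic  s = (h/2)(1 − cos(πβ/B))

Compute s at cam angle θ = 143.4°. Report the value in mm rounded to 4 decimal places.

seg 1 [0°–58.2°] uniform, h=21: full span → s += 21 → s = 21.0000
seg 2 [58.2°–81.8°] simple-harmonic, h=-9: full span → s += -9 → s = 12.0000
seg 3 [81.8°–114°] dwell: s stays 12.0000
seg 4 [114°–257.2°] cycloidal, h=29: θ=143.4° here. β=29.4, B=143.2. 29·(0.2053 − sin(2π·0.2053)/(2π)) = 1.5192 → s = 13.5192

13.5192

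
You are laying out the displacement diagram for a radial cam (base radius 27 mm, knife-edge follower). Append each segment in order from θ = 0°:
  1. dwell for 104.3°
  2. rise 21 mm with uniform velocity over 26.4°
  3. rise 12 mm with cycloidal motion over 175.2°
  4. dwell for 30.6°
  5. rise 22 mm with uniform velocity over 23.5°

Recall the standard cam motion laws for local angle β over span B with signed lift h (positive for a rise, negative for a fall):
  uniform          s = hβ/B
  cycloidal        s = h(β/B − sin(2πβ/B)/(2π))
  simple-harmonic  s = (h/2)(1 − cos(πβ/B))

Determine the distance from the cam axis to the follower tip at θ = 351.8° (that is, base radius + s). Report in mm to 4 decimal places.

seg 1 [0°–104.3°] dwell: s stays 0.0000
seg 2 [104.3°–130.7°] uniform, h=21: full span → s += 21 → s = 21.0000
seg 3 [130.7°–305.9°] cycloidal, h=12: full span → s += 12 → s = 33.0000
seg 4 [305.9°–336.5°] dwell: s stays 33.0000
seg 5 [336.5°–360°] uniform, h=22: θ=351.8° here. β=15.3, B=23.5. 22·15.3/23.5 = 14.3234 → s = 47.3234
radial distance = base radius + s = 27 + 47.3234 = 74.3234

74.3234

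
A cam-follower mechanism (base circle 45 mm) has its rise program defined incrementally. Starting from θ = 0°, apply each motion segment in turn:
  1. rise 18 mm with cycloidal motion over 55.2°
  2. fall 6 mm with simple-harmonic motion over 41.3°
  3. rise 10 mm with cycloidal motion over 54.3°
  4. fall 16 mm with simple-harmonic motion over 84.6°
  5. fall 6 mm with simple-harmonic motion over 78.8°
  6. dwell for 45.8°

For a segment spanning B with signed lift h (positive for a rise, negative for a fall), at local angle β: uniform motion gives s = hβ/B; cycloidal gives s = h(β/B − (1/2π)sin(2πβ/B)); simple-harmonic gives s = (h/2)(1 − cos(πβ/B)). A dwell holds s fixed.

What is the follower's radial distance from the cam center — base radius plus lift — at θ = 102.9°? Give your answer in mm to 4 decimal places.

seg 1 [0°–55.2°] cycloidal, h=18: full span → s += 18 → s = 18.0000
seg 2 [55.2°–96.5°] simple-harmonic, h=-6: full span → s += -6 → s = 12.0000
seg 3 [96.5°–150.8°] cycloidal, h=10: θ=102.9° here. β=6.4, B=54.3. 10·(0.1179 − sin(2π·0.1179)/(2π)) = 0.1048 → s = 12.1048
radial distance = base radius + s = 45 + 12.1048 = 57.1048

57.1048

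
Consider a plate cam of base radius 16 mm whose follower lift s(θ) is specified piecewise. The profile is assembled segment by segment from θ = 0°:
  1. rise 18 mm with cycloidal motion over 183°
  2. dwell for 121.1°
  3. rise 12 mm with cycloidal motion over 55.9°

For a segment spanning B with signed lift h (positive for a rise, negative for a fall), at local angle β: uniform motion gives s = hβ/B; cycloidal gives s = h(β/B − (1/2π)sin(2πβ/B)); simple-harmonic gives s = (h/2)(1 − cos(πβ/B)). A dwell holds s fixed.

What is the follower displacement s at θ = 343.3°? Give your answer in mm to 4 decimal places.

seg 1 [0°–183°] cycloidal, h=18: full span → s += 18 → s = 18.0000
seg 2 [183°–304.1°] dwell: s stays 18.0000
seg 3 [304.1°–360°] cycloidal, h=12: θ=343.3° here. β=39.2, B=55.9. 12·(0.7013 − sin(2π·0.7013)/(2π)) = 10.2360 → s = 28.2360

28.2360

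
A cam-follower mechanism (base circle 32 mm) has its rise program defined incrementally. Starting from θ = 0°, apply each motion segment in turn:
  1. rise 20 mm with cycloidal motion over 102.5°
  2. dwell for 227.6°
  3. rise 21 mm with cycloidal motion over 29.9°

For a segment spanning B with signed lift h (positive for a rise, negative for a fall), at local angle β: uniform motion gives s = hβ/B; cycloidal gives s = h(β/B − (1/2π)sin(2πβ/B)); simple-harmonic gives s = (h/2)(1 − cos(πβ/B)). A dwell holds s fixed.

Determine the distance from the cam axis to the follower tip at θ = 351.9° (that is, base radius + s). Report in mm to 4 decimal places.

seg 1 [0°–102.5°] cycloidal, h=20: full span → s += 20 → s = 20.0000
seg 2 [102.5°–330.1°] dwell: s stays 20.0000
seg 3 [330.1°–360°] cycloidal, h=21: θ=351.9° here. β=21.8, B=29.9. 21·(0.7291 − sin(2π·0.7291)/(2π)) = 18.6245 → s = 38.6245
radial distance = base radius + s = 32 + 38.6245 = 70.6245

70.6245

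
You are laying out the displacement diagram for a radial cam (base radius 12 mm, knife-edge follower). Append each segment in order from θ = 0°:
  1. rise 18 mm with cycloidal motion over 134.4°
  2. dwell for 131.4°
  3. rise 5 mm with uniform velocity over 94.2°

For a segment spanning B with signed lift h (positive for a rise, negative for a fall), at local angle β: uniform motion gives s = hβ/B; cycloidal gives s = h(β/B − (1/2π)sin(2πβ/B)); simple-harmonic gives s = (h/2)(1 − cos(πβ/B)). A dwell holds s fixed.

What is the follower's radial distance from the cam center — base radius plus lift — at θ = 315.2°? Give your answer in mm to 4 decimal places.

seg 1 [0°–134.4°] cycloidal, h=18: full span → s += 18 → s = 18.0000
seg 2 [134.4°–265.8°] dwell: s stays 18.0000
seg 3 [265.8°–360°] uniform, h=5: θ=315.2° here. β=49.4, B=94.2. 5·49.4/94.2 = 2.6221 → s = 20.6221
radial distance = base radius + s = 12 + 20.6221 = 32.6221

32.6221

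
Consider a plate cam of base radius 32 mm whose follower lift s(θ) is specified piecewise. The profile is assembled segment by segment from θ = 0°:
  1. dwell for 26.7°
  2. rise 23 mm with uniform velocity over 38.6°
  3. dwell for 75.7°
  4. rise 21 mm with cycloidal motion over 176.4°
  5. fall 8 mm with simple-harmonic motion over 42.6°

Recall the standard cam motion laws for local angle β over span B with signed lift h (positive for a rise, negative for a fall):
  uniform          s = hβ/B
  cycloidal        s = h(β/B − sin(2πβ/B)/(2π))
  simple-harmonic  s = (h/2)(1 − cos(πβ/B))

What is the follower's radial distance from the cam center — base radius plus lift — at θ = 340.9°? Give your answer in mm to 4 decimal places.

seg 1 [0°–26.7°] dwell: s stays 0.0000
seg 2 [26.7°–65.3°] uniform, h=23: full span → s += 23 → s = 23.0000
seg 3 [65.3°–141°] dwell: s stays 23.0000
seg 4 [141°–317.4°] cycloidal, h=21: full span → s += 21 → s = 44.0000
seg 5 [317.4°–360°] simple-harmonic, h=-8: θ=340.9° here. β=23.5, B=42.6. -8/2·(1 − cos(π·0.5516)) = -4.6461 → s = 39.3539
radial distance = base radius + s = 32 + 39.3539 = 71.3539

71.3539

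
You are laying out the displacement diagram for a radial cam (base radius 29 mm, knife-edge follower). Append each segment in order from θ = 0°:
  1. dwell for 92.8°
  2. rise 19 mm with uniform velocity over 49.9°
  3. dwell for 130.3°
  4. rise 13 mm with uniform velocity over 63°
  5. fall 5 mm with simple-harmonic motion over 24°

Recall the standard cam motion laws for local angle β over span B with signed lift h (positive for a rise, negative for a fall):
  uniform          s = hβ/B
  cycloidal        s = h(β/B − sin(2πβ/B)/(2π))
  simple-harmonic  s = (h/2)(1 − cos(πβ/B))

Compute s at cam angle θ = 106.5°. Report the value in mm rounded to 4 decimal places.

seg 1 [0°–92.8°] dwell: s stays 0.0000
seg 2 [92.8°–142.7°] uniform, h=19: θ=106.5° here. β=13.7, B=49.9. 19·13.7/49.9 = 5.2164 → s = 5.2164

5.2164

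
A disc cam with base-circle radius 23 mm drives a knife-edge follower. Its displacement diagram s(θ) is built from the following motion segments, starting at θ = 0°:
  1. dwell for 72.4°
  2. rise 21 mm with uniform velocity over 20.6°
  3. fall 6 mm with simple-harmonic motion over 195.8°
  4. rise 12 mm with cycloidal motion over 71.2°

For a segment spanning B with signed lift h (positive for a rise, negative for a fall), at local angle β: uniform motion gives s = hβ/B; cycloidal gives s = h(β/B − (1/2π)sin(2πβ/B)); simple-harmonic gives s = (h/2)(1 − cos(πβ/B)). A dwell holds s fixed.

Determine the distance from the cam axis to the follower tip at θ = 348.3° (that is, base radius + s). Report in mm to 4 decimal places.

seg 1 [0°–72.4°] dwell: s stays 0.0000
seg 2 [72.4°–93°] uniform, h=21: full span → s += 21 → s = 21.0000
seg 3 [93°–288.8°] simple-harmonic, h=-6: full span → s += -6 → s = 15.0000
seg 4 [288.8°–360°] cycloidal, h=12: θ=348.3° here. β=59.5, B=71.2. 12·(0.8357 − sin(2π·0.8357)/(2π)) = 11.6679 → s = 26.6679
radial distance = base radius + s = 23 + 26.6679 = 49.6679

49.6679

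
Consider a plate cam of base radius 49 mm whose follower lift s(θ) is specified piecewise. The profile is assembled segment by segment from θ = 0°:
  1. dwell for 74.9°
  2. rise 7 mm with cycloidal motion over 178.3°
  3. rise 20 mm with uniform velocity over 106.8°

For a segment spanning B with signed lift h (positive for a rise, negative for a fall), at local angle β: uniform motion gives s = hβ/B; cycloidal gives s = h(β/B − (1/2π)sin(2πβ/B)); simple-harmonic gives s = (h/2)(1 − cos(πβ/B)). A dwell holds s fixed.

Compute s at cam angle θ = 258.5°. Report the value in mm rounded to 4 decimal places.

seg 1 [0°–74.9°] dwell: s stays 0.0000
seg 2 [74.9°–253.2°] cycloidal, h=7: full span → s += 7 → s = 7.0000
seg 3 [253.2°–360°] uniform, h=20: θ=258.5° here. β=5.3, B=106.8. 20·5.3/106.8 = 0.9925 → s = 7.9925

7.9925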